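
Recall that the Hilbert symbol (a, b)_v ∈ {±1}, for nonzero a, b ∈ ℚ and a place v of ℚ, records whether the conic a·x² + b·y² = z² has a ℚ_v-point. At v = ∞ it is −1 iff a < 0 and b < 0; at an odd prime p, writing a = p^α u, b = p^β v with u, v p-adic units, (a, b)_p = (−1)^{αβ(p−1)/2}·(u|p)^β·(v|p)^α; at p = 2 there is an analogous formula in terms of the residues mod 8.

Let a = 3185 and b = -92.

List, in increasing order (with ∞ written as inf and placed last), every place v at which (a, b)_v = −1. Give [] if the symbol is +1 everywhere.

[5, 23]

(a, b) ≡ (65, -23) mod (ℚ^×)²; places V = {2, 5, 7, 13, 23, ∞}.
(a,b)_2: α=0, β=2; u≡1, v≡1 (mod 8); ε(u)ε(v)=0·0, αω(v)=0·0, βω(u)=2·0; sum ≡ 0  ⇒  +1.
(a,b)_7: α=2, u≡2; β=0, v≡6 (mod 7); (2|7)=+1, (6|7)=-1; sign (−1)^0·+1^0·-1^2 = +1.
(a,b)_23: α=0, u≡11; β=1, v≡19 (mod 23); (11|23)=-1, (19|23)=-1; sign (−1)^0·-1^1·-1^0 = -1.
(a,b)_∞: sgn(65)=+, sgn(-23)=−, so +1.
(a,b)_5: α=1, u≡2; β=0, v≡3 (mod 5); (2|5)=-1, (3|5)=-1; sign (−1)^0·-1^0·-1^1 = -1.
(a,b)_13: α=1, u≡11; β=0, v≡12 (mod 13); (11|13)=-1, (12|13)=+1; sign (−1)^0·-1^0·+1^1 = +1.
Ram(65, -23) = {5, 23}; no ℚ_5-point on the conic.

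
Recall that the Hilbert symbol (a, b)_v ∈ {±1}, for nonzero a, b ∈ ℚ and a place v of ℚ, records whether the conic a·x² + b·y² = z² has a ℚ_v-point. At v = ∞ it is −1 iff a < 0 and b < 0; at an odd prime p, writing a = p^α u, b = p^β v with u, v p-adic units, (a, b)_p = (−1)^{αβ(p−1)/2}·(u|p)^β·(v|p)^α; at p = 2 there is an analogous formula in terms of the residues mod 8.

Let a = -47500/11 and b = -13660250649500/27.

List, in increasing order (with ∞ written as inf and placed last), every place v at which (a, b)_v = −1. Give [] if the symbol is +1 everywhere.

Mod squares: a ≡ -209, b ≡ -137085. Check v ∈ {∞, 2, 3, 5, 7, 11, 13, 19, 37}.
v=7: a=7^0·(≡4), b=7^2·(≡6) mod 7; (4|7)=+1, (6|7)=-1; (−1)^{0·2·3}·(+1)^2·(-1)^0 = +1.
v=3: a=3^0·(≡1), b=3^-3·(≡1) mod 3; (1|3)=+1, (1|3)=+1; (−1)^{0·-3·1}·(+1)^-3·(+1)^0 = +1.
v=11: a=11^-1·(≡9), b=11^0·(≡8) mod 11; (9|11)=+1, (8|11)=-1; (−1)^{-1·0·5}·(+1)^0·(-1)^-1 = -1.
v=13: a=13^0·(≡12), b=13^3·(≡11) mod 13; (12|13)=+1, (11|13)=-1; (−1)^{0·3·6}·(+1)^3·(-1)^0 = +1.
v=37: a=37^0·(≡31), b=37^1·(≡14) mod 37; (31|37)=-1, (14|37)=-1; (−1)^{0·1·18}·(-1)^1·(-1)^0 = -1.
v=2: v_2(a)=2, v_2(b)=2; units ≡ 7, 3 (mod 8); ε·ε+αω+βω = 1·1+2·1+2·0 ≡ 1  ⇒  (a,b)_2 = -1.
v=5: a=5^4·(≡4), b=5^3·(≡2) mod 5; (4|5)=+1, (2|5)=-1; (−1)^{4·3·2}·(+1)^3·(-1)^4 = +1.
v=19: a=19^1·(≡18), b=19^3·(≡4) mod 19; (18|19)=-1, (4|19)=+1; (−1)^{1·3·9}·(-1)^3·(+1)^1 = +1.
v=∞: -209 < 0 and -137085 < 0  ⇒  (a,b)_∞ = -1.
Ram(-209, -137085) = {2, 11, 37, ∞}; no ℚ_2-point on the conic.

[2, 11, 37, inf]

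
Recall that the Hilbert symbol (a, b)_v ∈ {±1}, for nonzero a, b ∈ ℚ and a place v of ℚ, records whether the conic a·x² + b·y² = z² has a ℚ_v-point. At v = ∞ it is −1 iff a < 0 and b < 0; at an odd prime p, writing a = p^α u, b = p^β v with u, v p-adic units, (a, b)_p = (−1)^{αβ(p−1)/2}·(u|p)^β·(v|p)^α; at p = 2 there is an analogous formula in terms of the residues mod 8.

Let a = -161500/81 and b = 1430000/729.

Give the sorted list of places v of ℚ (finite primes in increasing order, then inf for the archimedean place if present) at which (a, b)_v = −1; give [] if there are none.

Mod squares: a ≡ -1615, b ≡ 143. Check v ∈ {∞, 2, 3, 5, 11, 13, 17, 19}.
v=∞: -1615 < 0 and 143 > 0  ⇒  (a,b)_∞ = +1.
v=17: a=17^1·(≡12), b=17^0·(≡3) mod 17; (12|17)=-1, (3|17)=-1; (−1)^{1·0·8}·(-1)^0·(-1)^1 = -1.
v=3: a=3^-4·(≡2), b=3^-6·(≡2) mod 3; (2|3)=-1, (2|3)=-1; (−1)^{-4·-6·1}·(-1)^-6·(-1)^-4 = +1.
v=19: a=19^1·(≡10), b=19^0·(≡14) mod 19; (10|19)=-1, (14|19)=-1; (−1)^{1·0·9}·(-1)^0·(-1)^1 = -1.
v=11: a=11^0·(≡6), b=11^1·(≡8) mod 11; (6|11)=-1, (8|11)=-1; (−1)^{0·1·5}·(-1)^1·(-1)^0 = -1.
v=2: v_2(a)=2, v_2(b)=4; units ≡ 1, 7 (mod 8); ε·ε+αω+βω = 0·1+2·0+4·0 ≡ 0  ⇒  (a,b)_2 = +1.
v=5: a=5^3·(≡3), b=5^4·(≡2) mod 5; (3|5)=-1, (2|5)=-1; (−1)^{3·4·2}·(-1)^4·(-1)^3 = -1.
v=13: a=13^0·(≡4), b=13^1·(≡7) mod 13; (4|13)=+1, (7|13)=-1; (−1)^{0·1·6}·(+1)^1·(-1)^0 = +1.
(-1615, 143 / ℚ) ramifies at {5, 11, 17, 19}: a division algebra.

[5, 11, 17, 19]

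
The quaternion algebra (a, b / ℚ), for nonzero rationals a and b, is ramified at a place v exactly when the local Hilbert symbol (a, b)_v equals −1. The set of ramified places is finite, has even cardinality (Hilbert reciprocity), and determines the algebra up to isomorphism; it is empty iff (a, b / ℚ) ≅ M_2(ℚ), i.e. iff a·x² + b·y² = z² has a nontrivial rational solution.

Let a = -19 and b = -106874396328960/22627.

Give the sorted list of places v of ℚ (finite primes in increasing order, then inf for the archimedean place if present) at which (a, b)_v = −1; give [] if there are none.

[13, inf]

Mod squares: a ≡ -19, b ≡ -12155. Check v ∈ {∞, 2, 3, 5, 11, 13, 17, 19, 37}.
v=5: a=5^0·(≡1), b=5^1·(≡4) mod 5; (1|5)=+1, (4|5)=+1; (−1)^{0·1·2}·(+1)^1·(+1)^0 = +1.
v=13: a=13^0·(≡7), b=13^1·(≡9) mod 13; (7|13)=-1, (9|13)=+1; (−1)^{0·1·6}·(-1)^1·(+1)^0 = -1.
v=19: a=19^1·(≡18), b=19^4·(≡4) mod 19; (18|19)=-1, (4|19)=+1; (−1)^{1·4·9}·(-1)^4·(+1)^1 = +1.
v=∞: -19 < 0 and -12155 < 0  ⇒  (a,b)_∞ = -1.
v=11: a=11^0·(≡3), b=11^-3·(≡8) mod 11; (3|11)=+1, (8|11)=-1; (−1)^{0·-3·5}·(+1)^-3·(-1)^0 = +1.
v=37: a=37^0·(≡18), b=37^2·(≡15) mod 37; (18|37)=-1, (15|37)=-1; (−1)^{0·2·18}·(-1)^2·(-1)^0 = +1.
v=17: a=17^0·(≡15), b=17^-1·(≡13) mod 17; (15|17)=+1, (13|17)=+1; (−1)^{0·-1·8}·(+1)^-1·(+1)^0 = +1.
v=2: v_2(a)=0, v_2(b)=10; units ≡ 5, 5 (mod 8); ε·ε+αω+βω = 0·0+0·1+10·1 ≡ 0  ⇒  (a,b)_2 = +1.
v=3: a=3^0·(≡2), b=3^2·(≡1) mod 3; (2|3)=-1, (1|3)=+1; (−1)^{0·2·1}·(-1)^2·(+1)^0 = +1.
(-19, -12155 / ℚ) ramifies at {13, ∞}: a division algebra.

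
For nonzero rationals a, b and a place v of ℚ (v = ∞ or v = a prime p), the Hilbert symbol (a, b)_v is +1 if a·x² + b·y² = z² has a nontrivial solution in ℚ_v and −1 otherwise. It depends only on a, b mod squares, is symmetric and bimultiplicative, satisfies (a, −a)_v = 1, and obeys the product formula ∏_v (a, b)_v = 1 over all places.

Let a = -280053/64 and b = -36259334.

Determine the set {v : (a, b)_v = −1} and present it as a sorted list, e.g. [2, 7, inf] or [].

[2, 17, 37, inf]

(a, b) ≡ (-37, -26486) mod (ℚ^×)²; places V = {2, 3, 17, 19, 29, 37, 41, ∞}.
(a,b)_∞: sgn(-37)=−, sgn(-26486)=−, so -1.
(a,b)_2: α=-6, β=1; u≡3, v≡5 (mod 8); ε(u)ε(v)=1·0, αω(v)=-6·1, βω(u)=1·1; sum ≡ 1  ⇒  -1.
(a,b)_37: α=1, u≡28; β=2, v≡6 (mod 37); (28|37)=+1, (6|37)=-1; sign (−1)^0·+1^2·-1^1 = -1.
(a,b)_29: α=2, u≡17; β=0, v≡4 (mod 29); (17|29)=-1, (4|29)=+1; sign (−1)^0·-1^0·+1^2 = +1.
(a,b)_3: α=2, u≡2; β=0, v≡1 (mod 3); (2|3)=-1, (1|3)=+1; sign (−1)^0·-1^0·+1^2 = +1.
(a,b)_41: α=0, u≡40; β=1, v≡37 (mod 41); (40|41)=+1, (37|41)=+1; sign (−1)^0·+1^1·+1^0 = +1.
(a,b)_19: α=0, u≡1; β=1, v≡12 (mod 19); (1|19)=+1, (12|19)=-1; sign (−1)^0·+1^1·-1^0 = +1.
(a,b)_17: α=0, u≡3; β=1, v≡3 (mod 17); (3|17)=-1, (3|17)=-1; sign (−1)^0·-1^1·-1^0 = -1.
(-37, -26486 / ℚ) ramifies at {2, 17, 37, ∞}: a division algebra.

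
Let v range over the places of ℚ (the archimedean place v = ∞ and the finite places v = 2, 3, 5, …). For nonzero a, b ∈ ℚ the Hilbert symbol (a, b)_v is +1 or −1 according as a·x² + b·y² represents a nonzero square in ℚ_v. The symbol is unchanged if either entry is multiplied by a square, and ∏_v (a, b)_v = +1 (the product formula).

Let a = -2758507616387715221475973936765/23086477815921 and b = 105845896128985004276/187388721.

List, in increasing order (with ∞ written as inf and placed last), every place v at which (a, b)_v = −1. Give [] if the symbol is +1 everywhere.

[47, 53]

(a, b) ≡ (-21958165, 36941) mod (ℚ^×)²; places V = {2, 3, 5, 13, 17, 19, 41, 43, 47, 53, ∞}.
(a,b)_47: α=3, u≡24; β=2, v≡35 (mod 47); (24|47)=+1, (35|47)=-1; sign (−1)^0·+1^2·-1^3 = -1.
(a,b)_19: α=4, u≡2; β=2, v≡7 (mod 19); (2|19)=-1, (7|19)=+1; sign (−1)^0·-1^2·+1^4 = +1.
(a,b)_∞: sgn(-21958165)=−, sgn(36941)=+, so +1.
(a,b)_13: α=-6, u≡11; β=-4, v≡7 (mod 13); (11|13)=-1, (7|13)=-1; sign (−1)^0·-1^-4·-1^-6 = +1.
(a,b)_41: α=5, u≡36; β=3, v≡39 (mod 41); (36|41)=+1, (39|41)=+1; sign (−1)^0·+1^3·+1^5 = +1.
(a,b)_43: α=3, u≡35; β=2, v≡17 (mod 43); (35|43)=+1, (17|43)=+1; sign (−1)^0·+1^2·+1^3 = +1.
(a,b)_3: α=-14, u≡2; β=-8, v≡2 (mod 3); (2|3)=-1, (2|3)=-1; sign (−1)^0·-1^-8·-1^-14 = +1.
(a,b)_17: α=4, u≡15; β=3, v≡7 (mod 17); (15|17)=+1, (7|17)=-1; sign (−1)^0·+1^3·-1^4 = +1.
(a,b)_53: α=1, u≡25; β=1, v≡19 (mod 53); (25|53)=+1, (19|53)=-1; sign (−1)^0·+1^1·-1^1 = -1.
(a,b)_5: α=1, u≡2; β=0, v≡1 (mod 5); (2|5)=-1, (1|5)=+1; sign (−1)^0·-1^0·+1^1 = +1.
(a,b)_2: α=0, β=2; u≡3, v≡5 (mod 8); ε(u)ε(v)=1·0, αω(v)=0·1, βω(u)=2·1; sum ≡ 0  ⇒  +1.
Ram(-21958165, 36941) = {47, 53}; no ℚ_47-point on the conic.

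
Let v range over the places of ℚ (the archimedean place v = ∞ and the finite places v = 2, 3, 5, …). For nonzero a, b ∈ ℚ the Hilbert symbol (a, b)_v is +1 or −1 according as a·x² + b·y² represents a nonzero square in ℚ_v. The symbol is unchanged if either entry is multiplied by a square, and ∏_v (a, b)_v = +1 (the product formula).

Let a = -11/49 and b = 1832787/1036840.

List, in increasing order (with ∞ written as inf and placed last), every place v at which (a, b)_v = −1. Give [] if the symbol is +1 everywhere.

[2, 17]

Mod squares: a ≡ -11, b ≡ 1870. Check v ∈ {∞, 2, 3, 5, 7, 11, 17, 23}.
v=5: a=5^0·(≡1), b=5^-1·(≡4) mod 5; (1|5)=+1, (4|5)=+1; (−1)^{0·-1·2}·(+1)^-1·(+1)^0 = +1.
v=17: a=17^0·(≡14), b=17^1·(≡15) mod 17; (14|17)=-1, (15|17)=+1; (−1)^{0·1·8}·(-1)^1·(+1)^0 = -1.
v=23: a=23^0·(≡4), b=23^-2·(≡11) mod 23; (4|23)=+1, (11|23)=-1; (−1)^{0·-2·11}·(+1)^-2·(-1)^0 = +1.
v=∞: -11 < 0 and 1870 > 0  ⇒  (a,b)_∞ = +1.
v=3: a=3^0·(≡1), b=3^4·(≡1) mod 3; (1|3)=+1, (1|3)=+1; (−1)^{0·4·1}·(+1)^4·(+1)^0 = +1.
v=7: a=7^-2·(≡3), b=7^-2·(≡2) mod 7; (3|7)=-1, (2|7)=+1; (−1)^{-2·-2·3}·(-1)^-2·(+1)^-2 = +1.
v=2: v_2(a)=0, v_2(b)=-3; units ≡ 5, 7 (mod 8); ε·ε+αω+βω = 0·1+0·0+-3·1 ≡ 1  ⇒  (a,b)_2 = -1.
v=11: a=11^1·(≡2), b=11^3·(≡1) mod 11; (2|11)=-1, (1|11)=+1; (−1)^{1·3·5}·(-1)^3·(+1)^1 = +1.
Ram(-11, 1870) = {2, 17}; no ℚ_2-point on the conic.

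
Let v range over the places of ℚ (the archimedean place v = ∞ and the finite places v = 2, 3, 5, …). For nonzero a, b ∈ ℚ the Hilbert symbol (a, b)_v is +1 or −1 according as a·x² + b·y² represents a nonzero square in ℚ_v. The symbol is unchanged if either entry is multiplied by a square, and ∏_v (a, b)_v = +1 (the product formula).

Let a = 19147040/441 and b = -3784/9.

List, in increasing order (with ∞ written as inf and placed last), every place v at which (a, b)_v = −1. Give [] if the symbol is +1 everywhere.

Mod squares: a ≡ 9890, b ≡ -946. Check v ∈ {∞, 2, 3, 5, 7, 11, 23, 43}.
v=2: v_2(a)=5, v_2(b)=3; units ≡ 1, 7 (mod 8); ε·ε+αω+βω = 0·1+5·0+3·0 ≡ 0  ⇒  (a,b)_2 = +1.
v=3: a=3^-2·(≡2), b=3^-2·(≡2) mod 3; (2|3)=-1, (2|3)=-1; (−1)^{-2·-2·1}·(-1)^-2·(-1)^-2 = +1.
v=7: a=7^-2·(≡5), b=7^0·(≡5) mod 7; (5|7)=-1, (5|7)=-1; (−1)^{-2·0·3}·(-1)^0·(-1)^-2 = +1.
v=11: a=11^2·(≡5), b=11^1·(≡7) mod 11; (5|11)=+1, (7|11)=-1; (−1)^{2·1·5}·(+1)^1·(-1)^2 = +1.
v=5: a=5^1·(≡3), b=5^0·(≡4) mod 5; (3|5)=-1, (4|5)=+1; (−1)^{1·0·2}·(-1)^0·(+1)^1 = +1.
v=43: a=43^1·(≡17), b=43^1·(≡38) mod 43; (17|43)=+1, (38|43)=+1; (−1)^{1·1·21}·(+1)^1·(+1)^1 = -1.
v=23: a=23^1·(≡16), b=23^0·(≡14) mod 23; (16|23)=+1, (14|23)=-1; (−1)^{1·0·11}·(+1)^0·(-1)^1 = -1.
v=∞: 9890 > 0 and -946 < 0  ⇒  (a,b)_∞ = +1.
Ram(9890, -946) = {23, 43}; no ℚ_23-point on the conic.

[23, 43]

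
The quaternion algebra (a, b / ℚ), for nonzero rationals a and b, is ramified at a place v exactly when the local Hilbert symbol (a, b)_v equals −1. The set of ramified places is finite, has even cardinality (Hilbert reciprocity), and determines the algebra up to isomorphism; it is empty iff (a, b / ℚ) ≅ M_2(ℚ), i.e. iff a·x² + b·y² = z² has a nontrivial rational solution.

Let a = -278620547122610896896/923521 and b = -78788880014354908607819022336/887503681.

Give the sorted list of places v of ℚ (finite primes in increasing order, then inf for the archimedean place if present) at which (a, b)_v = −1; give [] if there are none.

Mod squares: a ≡ -2261, b ≡ -37961. Check v ∈ {∞, 2, 3, 7, 11, 17, 19, 29, 31}.
v=2: v_2(a)=16, v_2(b)=22; units ≡ 3, 7 (mod 8); ε·ε+αω+βω = 1·1+16·0+22·1 ≡ 1  ⇒  (a,b)_2 = -1.
v=11: a=11^2·(≡1), b=11^3·(≡4) mod 11; (1|11)=+1, (4|11)=+1; (−1)^{2·3·5}·(+1)^3·(+1)^2 = +1.
v=29: a=29^0·(≡23), b=29^1·(≡16) mod 29; (23|29)=+1, (16|29)=+1; (−1)^{0·1·14}·(+1)^1·(+1)^0 = +1.
v=∞: -2261 < 0 and -37961 < 0  ⇒  (a,b)_∞ = -1.
v=3: a=3^16·(≡1), b=3^22·(≡1) mod 3; (1|3)=+1, (1|3)=+1; (−1)^{16·22·1}·(+1)^22·(+1)^16 = +1.
v=31: a=31^-4·(≡7), b=31^-6·(≡19) mod 31; (7|31)=+1, (19|31)=+1; (−1)^{-4·-6·15}·(+1)^-6·(+1)^-4 = +1.
v=7: a=7^1·(≡5), b=7^1·(≡1) mod 7; (5|7)=-1, (1|7)=+1; (−1)^{1·1·3}·(-1)^1·(+1)^1 = +1.
v=19: a=19^3·(≡12), b=19^4·(≡9) mod 19; (12|19)=-1, (9|19)=+1; (−1)^{3·4·9}·(-1)^4·(+1)^3 = +1.
v=17: a=17^1·(≡11), b=17^1·(≡3) mod 17; (11|17)=-1, (3|17)=-1; (−1)^{1·1·8}·(-1)^1·(-1)^1 = +1.
|Ram(-2261, -37961)| = 2, even; anisotropic at {2, ∞}.

[2, inf]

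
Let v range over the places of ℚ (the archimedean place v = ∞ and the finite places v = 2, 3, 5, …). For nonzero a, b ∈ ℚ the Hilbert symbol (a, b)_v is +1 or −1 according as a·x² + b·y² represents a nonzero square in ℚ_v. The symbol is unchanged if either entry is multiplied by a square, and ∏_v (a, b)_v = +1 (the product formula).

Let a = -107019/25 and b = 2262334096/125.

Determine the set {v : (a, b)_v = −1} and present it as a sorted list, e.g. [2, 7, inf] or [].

Mod squares: a ≡ -11891, b ≡ 5. Check v ∈ {∞, 2, 3, 5, 11, 23, 47}.
v=∞: -11891 < 0 and 5 > 0  ⇒  (a,b)_∞ = +1.
v=3: a=3^2·(≡1), b=3^0·(≡2) mod 3; (1|3)=+1, (2|3)=-1; (−1)^{2·0·1}·(+1)^0·(-1)^2 = +1.
v=5: a=5^-2·(≡1), b=5^-3·(≡1) mod 5; (1|5)=+1, (1|5)=+1; (−1)^{-2·-3·2}·(+1)^-3·(+1)^-2 = +1.
v=11: a=11^1·(≡2), b=11^2·(≡3) mod 11; (2|11)=-1, (3|11)=+1; (−1)^{1·2·5}·(-1)^2·(+1)^1 = +1.
v=2: v_2(a)=0, v_2(b)=4; units ≡ 5, 5 (mod 8); ε·ε+αω+βω = 0·0+0·1+4·1 ≡ 0  ⇒  (a,b)_2 = +1.
v=47: a=47^1·(≡33), b=47^2·(≡5) mod 47; (33|47)=-1, (5|47)=-1; (−1)^{1·2·23}·(-1)^2·(-1)^1 = -1.
v=23: a=23^1·(≡8), b=23^2·(≡5) mod 23; (8|23)=+1, (5|23)=-1; (−1)^{1·2·11}·(+1)^2·(-1)^1 = -1.
|Ram(-11891, 5)| = 2, even; anisotropic at {23, 47}.

[23, 47]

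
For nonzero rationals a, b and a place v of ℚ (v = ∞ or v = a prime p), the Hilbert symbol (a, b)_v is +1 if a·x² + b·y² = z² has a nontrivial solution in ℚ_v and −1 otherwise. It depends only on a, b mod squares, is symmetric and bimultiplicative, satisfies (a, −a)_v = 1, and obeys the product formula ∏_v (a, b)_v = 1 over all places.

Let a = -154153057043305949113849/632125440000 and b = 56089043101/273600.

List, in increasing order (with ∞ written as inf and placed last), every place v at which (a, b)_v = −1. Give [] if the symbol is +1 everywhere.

[13, 31]

Mod squares: a ≡ -19, b ≡ 53599. Check v ∈ {∞, 2, 3, 5, 7, 13, 19, 31}.
v=31: a=31^2·(≡29), b=31^1·(≡29) mod 31; (29|31)=-1, (29|31)=-1; (−1)^{2·1·15}·(-1)^1·(-1)^2 = -1.
v=19: a=19^-3·(≡14), b=19^-1·(≡9) mod 19; (14|19)=-1, (9|19)=+1; (−1)^{-3·-1·9}·(-1)^-1·(+1)^-3 = +1.
v=∞: -19 < 0 and 53599 > 0  ⇒  (a,b)_∞ = +1.
v=3: a=3^-2·(≡2), b=3^-2·(≡1) mod 3; (2|3)=-1, (1|3)=+1; (−1)^{-2·-2·1}·(-1)^-2·(+1)^-2 = +1.
v=5: a=5^-4·(≡4), b=5^-2·(≡4) mod 5; (4|5)=+1, (4|5)=+1; (−1)^{-4·-2·2}·(+1)^-2·(+1)^-4 = +1.
v=13: a=13^6·(≡11), b=13^3·(≡2) mod 13; (11|13)=-1, (2|13)=-1; (−1)^{6·3·6}·(-1)^3·(-1)^6 = -1.
v=2: v_2(a)=-14, v_2(b)=-6; units ≡ 5, 7 (mod 8); ε·ε+αω+βω = 0·1+-14·0+-6·1 ≡ 0  ⇒  (a,b)_2 = +1.
v=7: a=7^16·(≡1), b=7^7·(≡5) mod 7; (1|7)=+1, (5|7)=-1; (−1)^{16·7·3}·(+1)^7·(-1)^16 = +1.
(-19, 53599 / ℚ) ramifies at {13, 31}: a division algebra.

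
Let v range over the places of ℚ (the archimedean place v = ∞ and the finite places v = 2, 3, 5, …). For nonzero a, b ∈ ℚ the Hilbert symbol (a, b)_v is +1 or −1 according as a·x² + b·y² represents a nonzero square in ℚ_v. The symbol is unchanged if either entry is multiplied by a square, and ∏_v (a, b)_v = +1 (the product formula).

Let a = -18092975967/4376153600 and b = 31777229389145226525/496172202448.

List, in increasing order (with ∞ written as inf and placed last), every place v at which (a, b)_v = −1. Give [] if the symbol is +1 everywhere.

Mod squares: a ≡ -1218, b ≡ 313937. Check v ∈ {∞, 2, 3, 5, 7, 11, 13, 17, 19, 23, 29, 31, 41}.
v=2: v_2(a)=-9, v_2(b)=-4; units ≡ 7, 1 (mod 8); ε·ε+αω+βω = 1·0+-9·0+-4·0 ≡ 0  ⇒  (a,b)_2 = +1.
v=3: a=3^3·(≡2), b=3^4·(≡2) mod 3; (2|3)=-1, (2|3)=-1; (−1)^{3·4·1}·(-1)^4·(-1)^3 = -1.
v=41: a=41^0·(≡11), b=41^1·(≡25) mod 41; (11|41)=-1, (25|41)=+1; (−1)^{0·1·20}·(-1)^1·(+1)^0 = -1.
v=∞: -1218 < 0 and 313937 > 0  ⇒  (a,b)_∞ = +1.
v=13: a=13^-2·(≡1), b=13^-5·(≡6) mod 13; (1|13)=+1, (6|13)=-1; (−1)^{-2·-5·6}·(+1)^-5·(-1)^-2 = +1.
v=29: a=29^1·(≡5), b=29^2·(≡14) mod 29; (5|29)=+1, (14|29)=-1; (−1)^{1·2·14}·(+1)^2·(-1)^1 = -1.
v=19: a=19^2·(≡5), b=19^5·(≡13) mod 19; (5|19)=+1, (13|19)=-1; (−1)^{2·5·9}·(+1)^5·(-1)^2 = +1.
v=11: a=11^2·(≡3), b=11^2·(≡7) mod 11; (3|11)=+1, (7|11)=-1; (−1)^{2·2·5}·(+1)^2·(-1)^2 = +1.
v=31: a=31^0·(≡6), b=31^1·(≡12) mod 31; (6|31)=-1, (12|31)=-1; (−1)^{0·1·15}·(-1)^1·(-1)^0 = -1.
v=17: a=17^-2·(≡5), b=17^-4·(≡8) mod 17; (5|17)=-1, (8|17)=+1; (−1)^{-2·-4·8}·(-1)^-4·(+1)^-2 = +1.
v=23: a=23^2·(≡1), b=23^0·(≡21) mod 23; (1|23)=+1, (21|23)=-1; (−1)^{2·0·11}·(+1)^0·(-1)^2 = +1.
v=7: a=7^-1·(≡4), b=7^2·(≡1) mod 7; (4|7)=+1, (1|7)=+1; (−1)^{-1·2·3}·(+1)^2·(+1)^-1 = +1.
v=5: a=5^-2·(≡2), b=5^2·(≡2) mod 5; (2|5)=-1, (2|5)=-1; (−1)^{-2·2·2}·(-1)^2·(-1)^-2 = +1.
|Ram(-1218, 313937)| = 4, even; anisotropic at {3, 29, 31, 41}.

[3, 29, 31, 41]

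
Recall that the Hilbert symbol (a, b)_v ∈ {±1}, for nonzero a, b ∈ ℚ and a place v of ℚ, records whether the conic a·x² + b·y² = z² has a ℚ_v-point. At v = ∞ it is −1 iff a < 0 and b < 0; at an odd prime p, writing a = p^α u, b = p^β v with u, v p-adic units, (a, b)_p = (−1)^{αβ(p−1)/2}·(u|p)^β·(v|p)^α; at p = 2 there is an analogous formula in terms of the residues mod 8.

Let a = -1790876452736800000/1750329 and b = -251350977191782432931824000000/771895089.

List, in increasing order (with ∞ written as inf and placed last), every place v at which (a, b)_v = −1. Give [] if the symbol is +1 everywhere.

Mod squares: a ≡ -650845, b ≡ -319. Check v ∈ {∞, 2, 3, 5, 7, 11, 13, 17, 19, 29, 31}.
v=5: a=5^5·(≡1), b=5^6·(≡1) mod 5; (1|5)=+1, (1|5)=+1; (−1)^{5·6·2}·(+1)^6·(+1)^5 = +1.
v=17: a=17^1·(≡8), b=17^2·(≡8) mod 17; (8|17)=+1, (8|17)=+1; (−1)^{1·2·8}·(+1)^2·(+1)^1 = +1.
v=13: a=13^3·(≡6), b=13^6·(≡2) mod 13; (6|13)=-1, (2|13)=-1; (−1)^{3·6·6}·(-1)^6·(-1)^3 = -1.
v=7: a=7^-4·(≡2), b=7^-6·(≡5) mod 7; (2|7)=+1, (5|7)=-1; (−1)^{-4·-6·3}·(+1)^-6·(-1)^-4 = +1.
v=31: a=31^1·(≡23), b=31^2·(≡11) mod 31; (23|31)=-1, (11|31)=-1; (−1)^{1·2·15}·(-1)^2·(-1)^1 = -1.
v=2: v_2(a)=8, v_2(b)=10; units ≡ 3, 1 (mod 8); ε·ε+αω+βω = 1·0+8·0+10·1 ≡ 0  ⇒  (a,b)_2 = +1.
v=3: a=3^-6·(≡2), b=3^-8·(≡2) mod 3; (2|3)=-1, (2|3)=-1; (−1)^{-6·-8·1}·(-1)^-8·(-1)^-6 = +1.
v=∞: -650845 < 0 and -319 < 0  ⇒  (a,b)_∞ = -1.
v=19: a=19^1·(≡8), b=19^2·(≡5) mod 19; (8|19)=-1, (5|19)=+1; (−1)^{1·2·9}·(-1)^2·(+1)^1 = +1.
v=29: a=29^2·(≡17), b=29^3·(≡19) mod 29; (17|29)=-1, (19|29)=-1; (−1)^{2·3·14}·(-1)^3·(-1)^2 = -1.
v=11: a=11^2·(≡4), b=11^3·(≡9) mod 11; (4|11)=+1, (9|11)=+1; (−1)^{2·3·5}·(+1)^3·(+1)^2 = +1.
(-650845, -319 / ℚ) ramifies at {13, 29, 31, ∞}: a division algebra.

[13, 29, 31, inf]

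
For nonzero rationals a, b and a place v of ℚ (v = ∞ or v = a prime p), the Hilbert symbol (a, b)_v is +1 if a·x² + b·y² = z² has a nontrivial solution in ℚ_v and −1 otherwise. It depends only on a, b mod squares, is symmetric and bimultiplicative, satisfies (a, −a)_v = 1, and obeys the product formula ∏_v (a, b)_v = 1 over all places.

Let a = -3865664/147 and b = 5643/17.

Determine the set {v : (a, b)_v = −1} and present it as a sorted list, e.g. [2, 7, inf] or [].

Mod squares: a ≡ -627, b ≡ 10659. Check v ∈ {∞, 2, 3, 7, 11, 17, 19}.
v=7: a=7^-2·(≡3), b=7^0·(≡5) mod 7; (3|7)=-1, (5|7)=-1; (−1)^{-2·0·3}·(-1)^0·(-1)^-2 = +1.
v=19: a=19^1·(≡16), b=19^1·(≡13) mod 19; (16|19)=+1, (13|19)=-1; (−1)^{1·1·9}·(+1)^1·(-1)^1 = +1.
v=17: a=17^2·(≡8), b=17^-1·(≡16) mod 17; (8|17)=+1, (16|17)=+1; (−1)^{2·-1·8}·(+1)^-1·(+1)^2 = +1.
v=11: a=11^1·(≡1), b=11^1·(≡3) mod 11; (1|11)=+1, (3|11)=+1; (−1)^{1·1·5}·(+1)^1·(+1)^1 = -1.
v=2: v_2(a)=6, v_2(b)=0; units ≡ 5, 3 (mod 8); ε·ε+αω+βω = 0·1+6·1+0·1 ≡ 0  ⇒  (a,b)_2 = +1.
v=3: a=3^-1·(≡1), b=3^3·(≡1) mod 3; (1|3)=+1, (1|3)=+1; (−1)^{-1·3·1}·(+1)^3·(+1)^-1 = -1.
v=∞: -627 < 0 and 10659 > 0  ⇒  (a,b)_∞ = +1.
(-627, 10659 / ℚ) ramifies at {3, 11}: a division algebra.

[3, 11]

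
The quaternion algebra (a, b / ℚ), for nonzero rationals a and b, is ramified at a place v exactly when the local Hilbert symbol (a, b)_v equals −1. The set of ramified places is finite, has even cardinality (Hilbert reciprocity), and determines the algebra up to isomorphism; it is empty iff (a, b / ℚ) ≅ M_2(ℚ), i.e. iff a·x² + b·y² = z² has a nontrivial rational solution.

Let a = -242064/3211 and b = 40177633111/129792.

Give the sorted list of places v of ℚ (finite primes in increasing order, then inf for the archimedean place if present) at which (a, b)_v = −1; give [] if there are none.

Mod squares: a ≡ -19, b ≡ 74613. Check v ∈ {∞, 2, 3, 7, 11, 13, 17, 19, 31, 41}.
v=11: a=11^0·(≡9), b=11^1·(≡6) mod 11; (9|11)=+1, (6|11)=-1; (−1)^{0·1·5}·(+1)^1·(-1)^0 = +1.
v=13: a=13^-2·(≡8), b=13^-2·(≡5) mod 13; (8|13)=-1, (5|13)=-1; (−1)^{-2·-2·6}·(-1)^-2·(-1)^-2 = +1.
v=41: a=41^2·(≡11), b=41^2·(≡3) mod 41; (11|41)=-1, (3|41)=-1; (−1)^{2·2·20}·(-1)^2·(-1)^2 = +1.
v=3: a=3^2·(≡2), b=3^-1·(≡1) mod 3; (2|3)=-1, (1|3)=+1; (−1)^{2·-1·1}·(-1)^-1·(+1)^2 = -1.
v=19: a=19^-1·(≡2), b=19^1·(≡10) mod 19; (2|19)=-1, (10|19)=-1; (−1)^{-1·1·9}·(-1)^1·(-1)^-1 = -1.
v=∞: -19 < 0 and 74613 > 0  ⇒  (a,b)_∞ = +1.
v=7: a=7^0·(≡2), b=7^1·(≡3) mod 7; (2|7)=+1, (3|7)=-1; (−1)^{0·1·3}·(+1)^1·(-1)^0 = +1.
v=31: a=31^0·(≡6), b=31^2·(≡6) mod 31; (6|31)=-1, (6|31)=-1; (−1)^{0·2·15}·(-1)^2·(-1)^0 = +1.
v=2: v_2(a)=4, v_2(b)=-8; units ≡ 5, 5 (mod 8); ε·ε+αω+βω = 0·0+4·1+-8·1 ≡ 0  ⇒  (a,b)_2 = +1.
v=17: a=17^0·(≡9), b=17^1·(≡6) mod 17; (9|17)=+1, (6|17)=-1; (−1)^{0·1·8}·(+1)^1·(-1)^0 = +1.
Ram(-19, 74613) = {3, 19}; no ℚ_3-point on the conic.

[3, 19]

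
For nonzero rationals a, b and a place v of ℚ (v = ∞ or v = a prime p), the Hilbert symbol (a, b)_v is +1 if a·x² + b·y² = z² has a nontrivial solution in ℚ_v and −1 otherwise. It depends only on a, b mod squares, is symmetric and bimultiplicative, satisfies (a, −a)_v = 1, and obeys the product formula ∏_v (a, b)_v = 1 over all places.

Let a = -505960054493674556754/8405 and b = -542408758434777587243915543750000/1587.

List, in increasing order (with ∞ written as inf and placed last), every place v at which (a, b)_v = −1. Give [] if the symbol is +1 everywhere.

Mod squares: a ≡ -126170, b ≡ -99789. Check v ∈ {∞, 2, 3, 5, 7, 11, 23, 29, 31, 37, 41, 43}.
v=2: v_2(a)=1, v_2(b)=4; units ≡ 3, 3 (mod 8); ε·ε+αω+βω = 1·1+1·1+4·1 ≡ 0  ⇒  (a,b)_2 = +1.
v=23: a=23^0·(≡16), b=23^-2·(≡16) mod 23; (16|23)=+1, (16|23)=+1; (−1)^{0·-2·11}·(+1)^-2·(+1)^0 = +1.
v=37: a=37^3·(≡29), b=37^5·(≡26) mod 37; (29|37)=-1, (26|37)=+1; (−1)^{3·5·18}·(-1)^5·(+1)^3 = -1.
v=3: a=3^4·(≡1), b=3^-1·(≡1) mod 3; (1|3)=+1, (1|3)=+1; (−1)^{4·-1·1}·(+1)^-1·(+1)^4 = +1.
v=∞: -126170 < 0 and -99789 < 0  ⇒  (a,b)_∞ = -1.
v=43: a=43^2·(≡23), b=43^0·(≡38) mod 43; (23|43)=+1, (38|43)=+1; (−1)^{2·0·21}·(+1)^0·(+1)^2 = +1.
v=31: a=31^3·(≡30), b=31^3·(≡7) mod 31; (30|31)=-1, (7|31)=+1; (−1)^{3·3·15}·(-1)^3·(+1)^3 = +1.
v=11: a=11^3·(≡9), b=11^4·(≡5) mod 11; (9|11)=+1, (5|11)=+1; (−1)^{3·4·5}·(+1)^4·(+1)^3 = +1.
v=41: a=41^-2·(≡34), b=41^0·(≡25) mod 41; (34|41)=-1, (25|41)=+1; (−1)^{-2·0·20}·(-1)^0·(+1)^-2 = +1.
v=7: a=7^0·(≡3), b=7^6·(≡6) mod 7; (3|7)=-1, (6|7)=-1; (−1)^{0·6·3}·(-1)^6·(-1)^0 = +1.
v=29: a=29^2·(≡1), b=29^3·(≡8) mod 29; (1|29)=+1, (8|29)=-1; (−1)^{2·3·14}·(+1)^3·(-1)^2 = +1.
v=5: a=5^-1·(≡1), b=5^8·(≡4) mod 5; (1|5)=+1, (4|5)=+1; (−1)^{-1·8·2}·(+1)^8·(+1)^-1 = +1.
|Ram(-126170, -99789)| = 2, even; anisotropic at {37, ∞}.

[37, inf]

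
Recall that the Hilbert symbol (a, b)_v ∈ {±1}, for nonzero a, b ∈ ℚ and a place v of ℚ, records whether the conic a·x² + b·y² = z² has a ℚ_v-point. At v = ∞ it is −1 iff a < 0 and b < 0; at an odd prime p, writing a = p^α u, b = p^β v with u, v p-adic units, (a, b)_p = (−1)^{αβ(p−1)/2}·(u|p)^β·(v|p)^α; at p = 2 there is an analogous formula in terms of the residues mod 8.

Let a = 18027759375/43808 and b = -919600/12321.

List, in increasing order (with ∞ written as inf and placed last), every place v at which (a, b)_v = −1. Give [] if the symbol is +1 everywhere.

[2, 29]

(a, b) ≡ (6670, -19) mod (ℚ^×)²; places V = {2, 3, 5, 11, 19, 23, 29, 31, 37, ∞}.
(a,b)_3: α=2, u≡1; β=-2, v≡2 (mod 3); (1|3)=+1, (2|3)=-1; sign (−1)^0·+1^-2·-1^2 = +1.
(a,b)_11: α=0, u≡9; β=2, v≡1 (mod 11); (9|11)=+1, (1|11)=+1; sign (−1)^0·+1^2·+1^0 = +1.
(a,b)_29: α=1, u≡26; β=0, v≡17 (mod 29); (26|29)=-1, (17|29)=-1; sign (−1)^0·-1^0·-1^1 = -1.
(a,b)_5: α=5, u≡1; β=2, v≡1 (mod 5); (1|5)=+1, (1|5)=+1; sign (−1)^0·+1^2·+1^5 = +1.
(a,b)_∞: sgn(6670)=+, sgn(-19)=−, so +1.
(a,b)_2: α=-5, β=4; u≡7, v≡5 (mod 8); ε(u)ε(v)=1·0, αω(v)=-5·1, βω(u)=4·0; sum ≡ 1  ⇒  -1.
(a,b)_23: α=1, u≡19; β=0, v≡2 (mod 23); (19|23)=-1, (2|23)=+1; sign (−1)^0·-1^0·+1^1 = +1.
(a,b)_37: α=-2, u≡1; β=-2, v≡8 (mod 37); (1|37)=+1, (8|37)=-1; sign (−1)^0·+1^-2·-1^-2 = +1.
(a,b)_19: α=0, u≡7; β=1, v≡14 (mod 19); (7|19)=+1, (14|19)=-1; sign (−1)^0·+1^1·-1^0 = +1.
(a,b)_31: α=2, u≡7; β=0, v≡21 (mod 31); (7|31)=+1, (21|31)=-1; sign (−1)^0·+1^0·-1^2 = +1.
Ram(6670, -19) = {2, 29}; no ℚ_2-point on the conic.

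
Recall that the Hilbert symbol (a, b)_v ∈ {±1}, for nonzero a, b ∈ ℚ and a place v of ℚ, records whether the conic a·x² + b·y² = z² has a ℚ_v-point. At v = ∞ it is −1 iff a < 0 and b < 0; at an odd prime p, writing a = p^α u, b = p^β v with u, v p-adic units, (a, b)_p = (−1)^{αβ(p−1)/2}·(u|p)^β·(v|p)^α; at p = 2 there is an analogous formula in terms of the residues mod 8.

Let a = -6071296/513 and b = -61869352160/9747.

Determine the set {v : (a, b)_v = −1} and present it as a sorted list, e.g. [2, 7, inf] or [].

[2, 5, 19, inf]

Mod squares: a ≡ -57, b ≡ -330. Check v ∈ {∞, 2, 3, 5, 7, 11, 19}.
v=5: a=5^0·(≡3), b=5^1·(≡4) mod 5; (3|5)=-1, (4|5)=+1; (−1)^{0·1·2}·(-1)^1·(+1)^0 = -1.
v=2: v_2(a)=10, v_2(b)=5; units ≡ 7, 3 (mod 8); ε·ε+αω+βω = 1·1+10·1+5·0 ≡ 1  ⇒  (a,b)_2 = -1.
v=∞: -57 < 0 and -330 < 0  ⇒  (a,b)_∞ = -1.
v=7: a=7^2·(≡5), b=7^4·(≡3) mod 7; (5|7)=-1, (3|7)=-1; (−1)^{2·4·3}·(-1)^4·(-1)^2 = +1.
v=19: a=19^-1·(≡5), b=19^-2·(≡8) mod 19; (5|19)=+1, (8|19)=-1; (−1)^{-1·-2·9}·(+1)^-2·(-1)^-1 = -1.
v=3: a=3^-3·(≡2), b=3^-3·(≡1) mod 3; (2|3)=-1, (1|3)=+1; (−1)^{-3·-3·1}·(-1)^-3·(+1)^-3 = +1.
v=11: a=11^2·(≡4), b=11^5·(≡4) mod 11; (4|11)=+1, (4|11)=+1; (−1)^{2·5·5}·(+1)^5·(+1)^2 = +1.
Ram(-57, -330) = {2, 5, 19, ∞}; no ℚ_2-point on the conic.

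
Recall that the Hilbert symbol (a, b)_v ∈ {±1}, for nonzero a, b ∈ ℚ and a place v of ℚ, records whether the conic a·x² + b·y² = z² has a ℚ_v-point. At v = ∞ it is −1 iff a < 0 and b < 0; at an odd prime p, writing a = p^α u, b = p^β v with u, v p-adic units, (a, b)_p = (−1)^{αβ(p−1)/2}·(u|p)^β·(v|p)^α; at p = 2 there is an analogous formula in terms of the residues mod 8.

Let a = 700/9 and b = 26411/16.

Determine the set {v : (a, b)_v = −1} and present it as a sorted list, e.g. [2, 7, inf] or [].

[2, 11]

(a, b) ≡ (7, 11) mod (ℚ^×)²; places V = {2, 3, 5, 7, 11, ∞}.
(a,b)_5: α=2, u≡2; β=0, v≡1 (mod 5); (2|5)=-1, (1|5)=+1; sign (−1)^0·-1^0·+1^2 = +1.
(a,b)_11: α=0, u≡2; β=1, v≡5 (mod 11); (2|11)=-1, (5|11)=+1; sign (−1)^0·-1^1·+1^0 = -1.
(a,b)_7: α=1, u≡1; β=4, v≡2 (mod 7); (1|7)=+1, (2|7)=+1; sign (−1)^0·+1^4·+1^1 = +1.
(a,b)_2: α=2, β=-4; u≡7, v≡3 (mod 8); ε(u)ε(v)=1·1, αω(v)=2·1, βω(u)=-4·0; sum ≡ 1  ⇒  -1.
(a,b)_∞: sgn(7)=+, sgn(11)=+, so +1.
(a,b)_3: α=-2, u≡1; β=0, v≡2 (mod 3); (1|3)=+1, (2|3)=-1; sign (−1)^0·+1^0·-1^-2 = +1.
|Ram(7, 11)| = 2, even; anisotropic at {2, 11}.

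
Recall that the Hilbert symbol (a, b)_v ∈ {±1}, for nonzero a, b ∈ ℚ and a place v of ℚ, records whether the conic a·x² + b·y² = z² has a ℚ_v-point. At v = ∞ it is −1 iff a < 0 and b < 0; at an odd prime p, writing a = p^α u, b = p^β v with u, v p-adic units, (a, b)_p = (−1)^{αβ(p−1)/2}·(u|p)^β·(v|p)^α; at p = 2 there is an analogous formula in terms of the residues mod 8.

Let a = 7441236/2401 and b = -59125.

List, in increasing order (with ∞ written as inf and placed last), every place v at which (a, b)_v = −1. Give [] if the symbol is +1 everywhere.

Mod squares: a ≡ 206701, b ≡ -2365. Check v ∈ {∞, 2, 3, 5, 7, 11, 19, 23, 43}.
v=2: v_2(a)=2, v_2(b)=0; units ≡ 5, 3 (mod 8); ε·ε+αω+βω = 0·1+2·1+0·1 ≡ 0  ⇒  (a,b)_2 = +1.
v=19: a=19^1·(≡5), b=19^0·(≡3) mod 19; (5|19)=+1, (3|19)=-1; (−1)^{1·0·9}·(+1)^0·(-1)^1 = -1.
v=43: a=43^1·(≡34), b=43^1·(≡1) mod 43; (34|43)=-1, (1|43)=+1; (−1)^{1·1·21}·(-1)^1·(+1)^1 = +1.
v=5: a=5^0·(≡1), b=5^3·(≡2) mod 5; (1|5)=+1, (2|5)=-1; (−1)^{0·3·2}·(+1)^3·(-1)^0 = +1.
v=∞: 206701 > 0 and -2365 < 0  ⇒  (a,b)_∞ = +1.
v=23: a=23^1·(≡22), b=23^0·(≡8) mod 23; (22|23)=-1, (8|23)=+1; (−1)^{1·0·11}·(-1)^0·(+1)^1 = +1.
v=7: a=7^-4·(≡5), b=7^0·(≡4) mod 7; (5|7)=-1, (4|7)=+1; (−1)^{-4·0·3}·(-1)^0·(+1)^-4 = +1.
v=3: a=3^2·(≡1), b=3^0·(≡2) mod 3; (1|3)=+1, (2|3)=-1; (−1)^{2·0·1}·(+1)^0·(-1)^2 = +1.
v=11: a=11^1·(≡3), b=11^1·(≡4) mod 11; (3|11)=+1, (4|11)=+1; (−1)^{1·1·5}·(+1)^1·(+1)^1 = -1.
|Ram(206701, -2365)| = 2, even; anisotropic at {11, 19}.

[11, 19]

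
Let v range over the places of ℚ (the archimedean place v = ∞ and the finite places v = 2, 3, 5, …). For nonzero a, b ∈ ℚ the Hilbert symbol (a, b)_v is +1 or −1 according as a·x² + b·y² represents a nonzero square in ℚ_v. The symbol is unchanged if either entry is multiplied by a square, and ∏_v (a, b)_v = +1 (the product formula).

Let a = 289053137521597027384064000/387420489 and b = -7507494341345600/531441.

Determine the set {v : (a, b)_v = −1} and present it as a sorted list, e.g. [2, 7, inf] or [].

(a, b) ≡ (194990, -12341) mod (ℚ^×)²; places V = {2, 3, 5, 7, 17, 31, 37, 41, 43, ∞}.
(a,b)_2: α=11, β=6; u≡7, v≡3 (mod 8); ε(u)ε(v)=1·1, αω(v)=11·1, βω(u)=6·0; sum ≡ 0  ⇒  +1.
(a,b)_5: α=3, u≡3; β=2, v≡1 (mod 5); (3|5)=-1, (1|5)=+1; sign (−1)^0·-1^2·+1^3 = +1.
(a,b)_7: α=2, u≡3; β=1, v≡1 (mod 7); (3|7)=-1, (1|7)=+1; sign (−1)^0·-1^1·+1^2 = -1.
(a,b)_3: α=-18, u≡2; β=-12, v≡1 (mod 3); (2|3)=-1, (1|3)=+1; sign (−1)^0·-1^-12·+1^-18 = +1.
(a,b)_∞: sgn(194990)=+, sgn(-12341)=−, so +1.
(a,b)_31: α=3, u≡10; β=2, v≡8 (mod 31); (10|31)=+1, (8|31)=+1; sign (−1)^0·+1^2·+1^3 = +1.
(a,b)_37: α=3, u≡28; β=2, v≡22 (mod 37); (28|37)=+1, (22|37)=-1; sign (−1)^0·+1^2·-1^3 = -1.
(a,b)_43: α=2, u≡3; β=1, v≡1 (mod 43); (3|43)=-1, (1|43)=+1; sign (−1)^0·-1^1·+1^2 = -1.
(a,b)_41: α=2, u≡28; β=1, v≡28 (mod 41); (28|41)=-1, (28|41)=-1; sign (−1)^0·-1^1·-1^2 = -1.
(a,b)_17: α=3, u≡5; β=2, v≡15 (mod 17); (5|17)=-1, (15|17)=+1; sign (−1)^0·-1^2·+1^3 = +1.
Ram(194990, -12341) = {7, 37, 41, 43}; no ℚ_7-point on the conic.

[7, 37, 41, 43]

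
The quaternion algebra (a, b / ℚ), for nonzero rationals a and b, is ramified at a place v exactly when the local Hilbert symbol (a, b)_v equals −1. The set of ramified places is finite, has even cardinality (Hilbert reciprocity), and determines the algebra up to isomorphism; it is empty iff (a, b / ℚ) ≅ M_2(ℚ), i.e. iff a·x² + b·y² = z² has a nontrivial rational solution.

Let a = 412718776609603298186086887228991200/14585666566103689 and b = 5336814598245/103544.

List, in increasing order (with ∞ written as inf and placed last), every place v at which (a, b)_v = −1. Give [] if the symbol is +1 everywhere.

[5, 7]

Mod squares: a ≡ 16302, b ≡ 67830. Check v ∈ {∞, 2, 3, 5, 7, 11, 13, 17, 19, 23, 31, 37, 43}.
v=11: a=11^1·(≡7), b=11^0·(≡9) mod 11; (7|11)=-1, (9|11)=+1; (−1)^{1·0·5}·(-1)^0·(+1)^1 = +1.
v=3: a=3^13·(≡1), b=3^3·(≡2) mod 3; (1|3)=+1, (2|3)=-1; (−1)^{13·3·1}·(+1)^3·(-1)^13 = +1.
v=43: a=43^-6·(≡3), b=43^-2·(≡20) mod 43; (3|43)=-1, (20|43)=-1; (−1)^{-6·-2·21}·(-1)^-2·(-1)^-6 = +1.
v=37: a=37^2·(≡14), b=37^2·(≡28) mod 37; (14|37)=-1, (28|37)=+1; (−1)^{2·2·18}·(-1)^2·(+1)^2 = +1.
v=∞: 16302 > 0 and 67830 > 0  ⇒  (a,b)_∞ = +1.
v=2: v_2(a)=5, v_2(b)=-3; units ≡ 7, 3 (mod 8); ε·ε+αω+βω = 1·1+5·1+-3·0 ≡ 0  ⇒  (a,b)_2 = +1.
v=31: a=31^-2·(≡15), b=31^0·(≡14) mod 31; (15|31)=-1, (14|31)=+1; (−1)^{-2·0·15}·(-1)^0·(+1)^-2 = +1.
v=13: a=13^5·(≡7), b=13^2·(≡9) mod 13; (7|13)=-1, (9|13)=+1; (−1)^{5·2·6}·(-1)^2·(+1)^5 = +1.
v=23: a=23^4·(≡6), b=23^2·(≡6) mod 23; (6|23)=+1, (6|23)=+1; (−1)^{4·2·11}·(+1)^2·(+1)^4 = +1.
v=5: a=5^2·(≡2), b=5^1·(≡1) mod 5; (2|5)=-1, (1|5)=+1; (−1)^{2·1·2}·(-1)^1·(+1)^2 = -1.
v=7: a=7^-4·(≡3), b=7^-1·(≡4) mod 7; (3|7)=-1, (4|7)=+1; (−1)^{-4·-1·3}·(-1)^-1·(+1)^-4 = -1.
v=17: a=17^4·(≡9), b=17^1·(≡5) mod 17; (9|17)=+1, (5|17)=-1; (−1)^{4·1·8}·(+1)^1·(-1)^4 = +1.
v=19: a=19^5·(≡12), b=19^1·(≡4) mod 19; (12|19)=-1, (4|19)=+1; (−1)^{5·1·9}·(-1)^1·(+1)^5 = +1.
Ram(16302, 67830) = {5, 7}; no ℚ_5-point on the conic.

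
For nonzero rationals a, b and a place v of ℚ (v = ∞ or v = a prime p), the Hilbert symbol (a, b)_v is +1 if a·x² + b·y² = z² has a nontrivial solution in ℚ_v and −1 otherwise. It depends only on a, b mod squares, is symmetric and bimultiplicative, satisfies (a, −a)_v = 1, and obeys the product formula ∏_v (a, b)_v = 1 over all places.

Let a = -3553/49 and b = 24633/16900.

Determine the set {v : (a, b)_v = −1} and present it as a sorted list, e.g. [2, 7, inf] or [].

[7, 17]

Mod squares: a ≡ -3553, b ≡ 2737. Check v ∈ {∞, 2, 3, 5, 7, 11, 13, 17, 19, 23}.
v=17: a=17^1·(≡11), b=17^1·(≡2) mod 17; (11|17)=-1, (2|17)=+1; (−1)^{1·1·8}·(-1)^1·(+1)^1 = -1.
v=19: a=19^1·(≡2), b=19^0·(≡1) mod 19; (2|19)=-1, (1|19)=+1; (−1)^{1·0·9}·(-1)^0·(+1)^1 = +1.
v=11: a=11^1·(≡8), b=11^0·(≡1) mod 11; (8|11)=-1, (1|11)=+1; (−1)^{1·0·5}·(-1)^0·(+1)^1 = +1.
v=13: a=13^0·(≡10), b=13^-2·(≡7) mod 13; (10|13)=+1, (7|13)=-1; (−1)^{0·-2·6}·(+1)^-2·(-1)^0 = +1.
v=2: v_2(a)=0, v_2(b)=-2; units ≡ 7, 1 (mod 8); ε·ε+αω+βω = 1·0+0·0+-2·0 ≡ 0  ⇒  (a,b)_2 = +1.
v=∞: -3553 < 0 and 2737 > 0  ⇒  (a,b)_∞ = +1.
v=23: a=23^0·(≡4), b=23^1·(≡2) mod 23; (4|23)=+1, (2|23)=+1; (−1)^{0·1·11}·(+1)^1·(+1)^0 = +1.
v=3: a=3^0·(≡2), b=3^2·(≡1) mod 3; (2|3)=-1, (1|3)=+1; (−1)^{0·2·1}·(-1)^2·(+1)^0 = +1.
v=5: a=5^0·(≡3), b=5^-2·(≡3) mod 5; (3|5)=-1, (3|5)=-1; (−1)^{0·-2·2}·(-1)^-2·(-1)^0 = +1.
v=7: a=7^-2·(≡3), b=7^1·(≡6) mod 7; (3|7)=-1, (6|7)=-1; (−1)^{-2·1·3}·(-1)^1·(-1)^-2 = -1.
|Ram(-3553, 2737)| = 2, even; anisotropic at {7, 17}.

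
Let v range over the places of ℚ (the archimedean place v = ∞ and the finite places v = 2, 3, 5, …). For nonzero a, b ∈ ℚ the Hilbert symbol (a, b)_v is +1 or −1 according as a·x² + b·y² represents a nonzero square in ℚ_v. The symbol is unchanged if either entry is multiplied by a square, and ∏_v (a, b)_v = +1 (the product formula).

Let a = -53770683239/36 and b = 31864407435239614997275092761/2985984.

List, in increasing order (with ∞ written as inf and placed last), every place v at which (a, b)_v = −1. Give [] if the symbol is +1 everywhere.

[7, 31]

Mod squares: a ≡ -31987319, b ≡ 11020841. Check v ∈ {∞, 2, 3, 7, 13, 17, 23, 29, 31, 41}.
v=∞: -31987319 < 0 and 11020841 > 0  ⇒  (a,b)_∞ = +1.
v=23: a=23^1·(≡7), b=23^3·(≡6) mod 23; (7|23)=-1, (6|23)=+1; (−1)^{1·3·11}·(-1)^3·(+1)^1 = +1.
v=3: a=3^-2·(≡1), b=3^-6·(≡2) mod 3; (1|3)=+1, (2|3)=-1; (−1)^{-2·-6·1}·(+1)^-6·(-1)^-2 = +1.
v=7: a=7^1·(≡4), b=7^2·(≡5) mod 7; (4|7)=+1, (5|7)=-1; (−1)^{1·2·3}·(+1)^2·(-1)^1 = -1.
v=41: a=41^2·(≡37), b=41^5·(≡10) mod 41; (37|41)=+1, (10|41)=+1; (−1)^{2·5·20}·(+1)^5·(+1)^2 = +1.
v=2: v_2(a)=-2, v_2(b)=-12; units ≡ 1, 1 (mod 8); ε·ε+αω+βω = 0·0+-2·0+-12·0 ≡ 0  ⇒  (a,b)_2 = +1.
v=31: a=31^1·(≡30), b=31^3·(≡22) mod 31; (30|31)=-1, (22|31)=-1; (−1)^{1·3·15}·(-1)^3·(-1)^1 = -1.
v=29: a=29^1·(≡16), b=29^3·(≡24) mod 29; (16|29)=+1, (24|29)=+1; (−1)^{1·3·14}·(+1)^3·(+1)^1 = +1.
v=17: a=17^1·(≡13), b=17^2·(≡8) mod 17; (13|17)=+1, (8|17)=+1; (−1)^{1·2·8}·(+1)^2·(+1)^1 = +1.
v=13: a=13^1·(≡10), b=13^3·(≡3) mod 13; (10|13)=+1, (3|13)=+1; (−1)^{1·3·6}·(+1)^3·(+1)^1 = +1.
|Ram(-31987319, 11020841)| = 2, even; anisotropic at {7, 31}.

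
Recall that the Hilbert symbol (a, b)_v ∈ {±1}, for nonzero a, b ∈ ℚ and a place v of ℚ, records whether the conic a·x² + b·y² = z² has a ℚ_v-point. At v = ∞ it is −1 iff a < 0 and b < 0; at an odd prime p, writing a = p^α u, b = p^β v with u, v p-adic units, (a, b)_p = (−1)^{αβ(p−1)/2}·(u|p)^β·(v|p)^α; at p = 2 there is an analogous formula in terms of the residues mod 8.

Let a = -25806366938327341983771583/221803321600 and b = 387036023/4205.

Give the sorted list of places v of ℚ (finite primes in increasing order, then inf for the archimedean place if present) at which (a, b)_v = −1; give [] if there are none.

[5, 47]

(a, b) ≡ (-1927, 2013715) mod (ℚ^×)²; places V = {2, 5, 7, 11, 13, 19, 23, 29, 31, 41, 47, ∞}.
(a,b)_7: α=-2, u≡6; β=0, v≡2 (mod 7); (6|7)=-1, (2|7)=+1; sign (−1)^0·-1^0·+1^-2 = +1.
(a,b)_2: α=-8, β=0; u≡1, v≡3 (mod 8); ε(u)ε(v)=0·1, αω(v)=-8·1, βω(u)=0·0; sum ≡ 0  ⇒  +1.
(a,b)_∞: sgn(-1927)=−, sgn(2013715)=+, so +1.
(a,b)_29: α=-4, u≡1; β=-2, v≡16 (mod 29); (1|29)=+1, (16|29)=+1; sign (−1)^0·+1^-2·+1^-4 = +1.
(a,b)_31: α=4, u≡3; β=2, v≡29 (mod 31); (3|31)=-1, (29|31)=-1; sign (−1)^0·-1^2·-1^4 = +1.
(a,b)_13: α=2, u≡10; β=0, v≡6 (mod 13); (10|13)=+1, (6|13)=-1; sign (−1)^0·+1^0·-1^2 = +1.
(a,b)_11: α=2, u≡4; β=1, v≡3 (mod 11); (4|11)=+1, (3|11)=+1; sign (−1)^0·+1^1·+1^2 = +1.
(a,b)_5: α=-2, u≡3; β=-1, v≡3 (mod 5); (3|5)=-1, (3|5)=-1; sign (−1)^0·-1^-1·-1^-2 = -1.
(a,b)_41: α=3, u≡3; β=1, v≡17 (mod 41); (3|41)=-1, (17|41)=-1; sign (−1)^0·-1^1·-1^3 = +1.
(a,b)_47: α=3, u≡14; β=1, v≡25 (mod 47); (14|47)=+1, (25|47)=+1; sign (−1)^1·+1^1·+1^3 = -1.
(a,b)_19: α=2, u≡6; β=1, v≡3 (mod 19); (6|19)=+1, (3|19)=-1; sign (−1)^0·+1^1·-1^2 = +1.
(a,b)_23: α=2, u≡7; β=0, v≡22 (mod 23); (7|23)=-1, (22|23)=-1; sign (−1)^0·-1^0·-1^2 = +1.
(-1927, 2013715 / ℚ) ramifies at {5, 47}: a division algebra.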